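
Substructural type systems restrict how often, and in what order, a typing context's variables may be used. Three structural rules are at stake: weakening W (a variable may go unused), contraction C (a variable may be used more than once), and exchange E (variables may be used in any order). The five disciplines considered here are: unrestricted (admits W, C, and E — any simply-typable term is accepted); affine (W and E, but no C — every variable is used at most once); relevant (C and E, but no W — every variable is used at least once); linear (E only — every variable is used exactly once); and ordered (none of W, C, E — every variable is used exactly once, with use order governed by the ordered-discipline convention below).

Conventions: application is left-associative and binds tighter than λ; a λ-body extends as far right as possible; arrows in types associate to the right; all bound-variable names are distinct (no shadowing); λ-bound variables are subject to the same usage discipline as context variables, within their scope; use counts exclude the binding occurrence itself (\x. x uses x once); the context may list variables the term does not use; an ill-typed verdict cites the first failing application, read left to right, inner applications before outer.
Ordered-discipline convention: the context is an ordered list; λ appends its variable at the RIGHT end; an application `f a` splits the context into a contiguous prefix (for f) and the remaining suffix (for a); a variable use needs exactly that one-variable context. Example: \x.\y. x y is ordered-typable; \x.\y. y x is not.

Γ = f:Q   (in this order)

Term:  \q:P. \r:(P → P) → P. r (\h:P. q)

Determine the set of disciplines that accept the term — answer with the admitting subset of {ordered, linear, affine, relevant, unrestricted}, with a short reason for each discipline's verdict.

admitted in: affine, unrestricted
usage: f: 0, q [bound]: 1, r [bound]: 1, h [bound]: 0
order of uses: r, q
typing: well-typed at P → ((P → P) → P) → P
ordered: ✗, f, h left unused
linear: ✗, f, h left unused
affine: ✓, f, q, r, h: no repeats, contraction unneeded
relevant: ✗, f, h left unused
unrestricted: ✓, simply typable at P → ((P → P) → P) → P; W, C, E all held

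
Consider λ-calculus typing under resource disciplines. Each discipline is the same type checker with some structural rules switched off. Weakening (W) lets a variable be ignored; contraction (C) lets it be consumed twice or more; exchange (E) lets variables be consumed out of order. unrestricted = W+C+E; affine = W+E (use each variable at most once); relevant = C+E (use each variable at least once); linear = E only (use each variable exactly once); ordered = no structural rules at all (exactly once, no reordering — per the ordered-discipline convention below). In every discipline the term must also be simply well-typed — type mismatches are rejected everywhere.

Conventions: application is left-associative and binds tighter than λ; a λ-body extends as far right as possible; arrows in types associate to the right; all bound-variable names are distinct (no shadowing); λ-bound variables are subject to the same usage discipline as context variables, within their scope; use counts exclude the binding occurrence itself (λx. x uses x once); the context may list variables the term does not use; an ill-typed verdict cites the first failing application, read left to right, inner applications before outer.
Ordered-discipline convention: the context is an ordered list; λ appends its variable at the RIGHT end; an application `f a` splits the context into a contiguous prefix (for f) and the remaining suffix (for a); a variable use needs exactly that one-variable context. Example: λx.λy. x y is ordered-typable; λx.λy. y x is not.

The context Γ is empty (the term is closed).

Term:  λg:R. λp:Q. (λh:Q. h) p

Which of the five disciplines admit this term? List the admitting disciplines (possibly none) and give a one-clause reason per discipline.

admitted by: affine, unrestricted
variable uses: g (bound): 0×; p (bound): 1×; h (bound): 1×
uses in reading order: h, p
typing: ✓ — R → Q → Q
ordered: ✗, unused: g — weakening required
linear: ✗, unused: g — weakening required
affine: ✓, g, p, h: no repeats, contraction unneeded
relevant: ✗, unused: g — weakening required
unrestricted: ✓, well-typed at R → Q → Q; no restrictions here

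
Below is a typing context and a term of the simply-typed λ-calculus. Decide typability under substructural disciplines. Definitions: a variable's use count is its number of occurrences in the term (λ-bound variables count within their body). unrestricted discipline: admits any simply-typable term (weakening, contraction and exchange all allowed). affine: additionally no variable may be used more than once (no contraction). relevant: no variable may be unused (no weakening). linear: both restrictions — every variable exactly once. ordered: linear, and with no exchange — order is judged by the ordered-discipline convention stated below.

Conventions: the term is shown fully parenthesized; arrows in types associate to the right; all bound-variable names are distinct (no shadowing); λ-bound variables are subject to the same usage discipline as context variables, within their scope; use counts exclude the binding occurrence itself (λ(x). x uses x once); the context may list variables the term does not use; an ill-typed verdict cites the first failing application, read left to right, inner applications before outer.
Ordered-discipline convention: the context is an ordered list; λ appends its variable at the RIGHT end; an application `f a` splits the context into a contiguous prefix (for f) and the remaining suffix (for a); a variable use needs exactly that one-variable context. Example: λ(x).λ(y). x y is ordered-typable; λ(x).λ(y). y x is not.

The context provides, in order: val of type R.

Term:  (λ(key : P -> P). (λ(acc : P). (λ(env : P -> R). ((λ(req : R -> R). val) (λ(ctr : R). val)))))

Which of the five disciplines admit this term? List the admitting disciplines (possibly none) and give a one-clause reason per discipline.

admitting disciplines: unrestricted
counts: val: 2×; key (bound): 0×; acc (bound): 0×; env (bound): 0×; req (bound): 0×; ctr (bound): 0×
left-to-right use order: val, val
typing: well-typed — term : (P -> P) -> P -> (P -> R) -> R
ordered: ✗ — repeated use of val ×2; unused: key, acc, env, req, ctr — weakening required
linear: ✗ — repeated use of val ×2; unused: key, acc, env, req, ctr — weakening required
affine: ✗ — repeated use of val ×2
relevant: ✗ — unused: key, acc, env, req, ctr — weakening required
unrestricted: ✓ — well-typed at (P -> P) -> P -> (P -> R) -> R; no restrictions here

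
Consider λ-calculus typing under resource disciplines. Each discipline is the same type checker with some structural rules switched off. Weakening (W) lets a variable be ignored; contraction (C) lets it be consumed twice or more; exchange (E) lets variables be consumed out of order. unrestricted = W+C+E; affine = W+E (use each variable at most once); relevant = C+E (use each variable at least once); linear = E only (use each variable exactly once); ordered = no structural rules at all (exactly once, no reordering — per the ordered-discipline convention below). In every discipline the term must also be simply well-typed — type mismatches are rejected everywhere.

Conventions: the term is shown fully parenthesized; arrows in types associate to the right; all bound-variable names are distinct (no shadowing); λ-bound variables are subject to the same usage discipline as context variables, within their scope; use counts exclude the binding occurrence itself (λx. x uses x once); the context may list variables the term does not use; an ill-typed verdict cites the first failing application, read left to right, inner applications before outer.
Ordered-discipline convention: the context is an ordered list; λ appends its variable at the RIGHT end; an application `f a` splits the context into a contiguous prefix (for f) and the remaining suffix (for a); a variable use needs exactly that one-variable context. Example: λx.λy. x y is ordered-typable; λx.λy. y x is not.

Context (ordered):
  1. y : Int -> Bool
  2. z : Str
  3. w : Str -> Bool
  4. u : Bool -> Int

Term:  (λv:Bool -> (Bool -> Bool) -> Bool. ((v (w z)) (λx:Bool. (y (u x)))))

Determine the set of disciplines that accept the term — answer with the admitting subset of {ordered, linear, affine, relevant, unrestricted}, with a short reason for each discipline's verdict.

admitted in: linear, affine, relevant, unrestricted
variable uses: y=1; z=1; w=1; u=1; v (λ-bound)=1; x (λ-bound)=1
order of uses: v, w, z, y, u, x
typing: well-typed — term : (Bool -> (Bool -> Bool) -> Bool) -> Bool
ordered: ✗ — needs exchange: uses follow v, w, z, y, u, x
linear: ✓ — single use per variable (y, z, w, u, v, x)
affine: ✓ — no duplicate uses among y, z, w, u, v, x
relevant: ✓ — every one of y, z, w, u, v, x appears
unrestricted: ✓ — typability at (Bool -> (Bool -> Bool) -> Bool) -> Bool is all that's needed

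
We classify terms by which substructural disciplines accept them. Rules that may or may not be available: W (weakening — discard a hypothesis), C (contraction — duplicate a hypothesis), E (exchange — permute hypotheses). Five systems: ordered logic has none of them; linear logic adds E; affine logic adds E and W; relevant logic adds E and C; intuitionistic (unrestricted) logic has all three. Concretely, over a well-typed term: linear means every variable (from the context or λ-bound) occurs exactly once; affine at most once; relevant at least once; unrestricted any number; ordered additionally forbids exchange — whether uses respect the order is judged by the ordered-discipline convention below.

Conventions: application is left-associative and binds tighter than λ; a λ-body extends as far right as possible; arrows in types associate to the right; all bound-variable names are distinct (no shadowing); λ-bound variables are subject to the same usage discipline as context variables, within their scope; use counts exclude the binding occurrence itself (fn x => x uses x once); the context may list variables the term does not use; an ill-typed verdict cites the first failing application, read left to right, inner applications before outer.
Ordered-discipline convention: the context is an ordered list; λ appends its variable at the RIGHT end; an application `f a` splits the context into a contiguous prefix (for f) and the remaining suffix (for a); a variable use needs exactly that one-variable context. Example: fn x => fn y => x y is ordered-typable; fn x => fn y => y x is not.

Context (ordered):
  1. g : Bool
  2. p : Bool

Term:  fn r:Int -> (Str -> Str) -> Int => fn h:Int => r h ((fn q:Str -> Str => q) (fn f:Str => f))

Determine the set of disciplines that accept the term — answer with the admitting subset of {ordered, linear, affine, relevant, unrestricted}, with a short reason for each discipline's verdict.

admitting disciplines: affine, unrestricted
counts: g=0, p=0, r (λ-bound)=1, h (λ-bound)=1, q (λ-bound)=1, f (λ-bound)=1
order of uses: r, h, q, f
typing: ✓ — (Int -> (Str -> Str) -> Int) -> Int -> Int
ordered: ✗, needs weakening: g, p unused
linear: ✗, needs weakening: g, p unused
affine: ✓, at most one use each (g, p, r, h, q, f)
relevant: ✗, needs weakening: g, p unused
unrestricted: ✓, well-typed at (Int -> (Str -> Str) -> Int) -> Int -> Int; no restrictions here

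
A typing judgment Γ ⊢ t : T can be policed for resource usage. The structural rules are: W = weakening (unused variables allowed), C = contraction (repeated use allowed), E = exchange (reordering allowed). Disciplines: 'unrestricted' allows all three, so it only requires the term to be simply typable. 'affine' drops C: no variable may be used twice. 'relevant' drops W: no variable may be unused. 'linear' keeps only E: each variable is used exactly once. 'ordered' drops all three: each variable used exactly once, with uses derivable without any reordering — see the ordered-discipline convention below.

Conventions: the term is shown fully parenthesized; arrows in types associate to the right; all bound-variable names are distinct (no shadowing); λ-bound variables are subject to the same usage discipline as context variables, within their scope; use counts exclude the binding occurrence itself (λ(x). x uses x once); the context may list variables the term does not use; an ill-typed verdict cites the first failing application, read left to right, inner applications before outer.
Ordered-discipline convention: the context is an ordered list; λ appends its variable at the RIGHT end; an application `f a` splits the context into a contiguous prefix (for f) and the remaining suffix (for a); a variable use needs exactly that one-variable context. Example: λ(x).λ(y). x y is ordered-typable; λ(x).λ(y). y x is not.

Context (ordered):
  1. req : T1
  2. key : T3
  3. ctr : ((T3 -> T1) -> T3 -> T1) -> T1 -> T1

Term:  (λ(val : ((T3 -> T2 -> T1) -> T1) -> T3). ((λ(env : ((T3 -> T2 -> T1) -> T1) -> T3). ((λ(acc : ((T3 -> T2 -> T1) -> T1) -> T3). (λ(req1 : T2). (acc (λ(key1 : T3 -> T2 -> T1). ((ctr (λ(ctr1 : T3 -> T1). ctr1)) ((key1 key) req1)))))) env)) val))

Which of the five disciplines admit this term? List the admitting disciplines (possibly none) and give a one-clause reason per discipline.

admitted in: affine, unrestricted
counts: req ×0; key ×1; ctr ×1; val (λ-bound) ×1; env (λ-bound) ×1; acc (λ-bound) ×1; req1 (λ-bound) ×1; key1 (λ-bound) ×1; ctr1 (λ-bound) ×1
uses in reading order: acc, ctr, ctr1, key1, key, req1, env, val
typing: ✓ — (((T3 -> T2 -> T1) -> T1) -> T3) -> T2 -> T3
ordered ✗ (needs weakening: req unused)
linear ✗ (needs weakening: req unused)
affine ✓ (req, key, ctr, val, env, acc, req1, key1, ctr1: no repeats, contraction unneeded)
relevant ✗ (needs weakening: req unused)
unrestricted ✓ (typability at (((T3 -> T2 -> T1) -> T1) -> T3) -> T2 -> T3 is all that's needed)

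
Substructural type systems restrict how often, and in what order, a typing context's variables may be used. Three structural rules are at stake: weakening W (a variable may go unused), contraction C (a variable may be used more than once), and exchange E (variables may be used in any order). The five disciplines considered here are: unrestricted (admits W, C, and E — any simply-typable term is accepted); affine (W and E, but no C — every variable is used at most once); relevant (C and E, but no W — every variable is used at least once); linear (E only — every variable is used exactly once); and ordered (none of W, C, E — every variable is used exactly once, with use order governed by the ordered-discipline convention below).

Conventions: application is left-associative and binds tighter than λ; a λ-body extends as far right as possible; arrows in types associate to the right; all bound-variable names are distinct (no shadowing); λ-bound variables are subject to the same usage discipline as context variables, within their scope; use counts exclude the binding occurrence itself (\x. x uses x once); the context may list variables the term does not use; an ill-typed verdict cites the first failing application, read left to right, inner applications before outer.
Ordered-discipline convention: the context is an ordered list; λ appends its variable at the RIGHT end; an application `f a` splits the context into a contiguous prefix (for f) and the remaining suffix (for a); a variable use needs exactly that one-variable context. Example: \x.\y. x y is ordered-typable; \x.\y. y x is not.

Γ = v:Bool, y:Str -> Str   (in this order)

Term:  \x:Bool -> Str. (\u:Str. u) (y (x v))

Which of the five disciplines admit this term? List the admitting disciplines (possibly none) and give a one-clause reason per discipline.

admitting disciplines: linear, affine, relevant, unrestricted
use counts: v: 1; y: 1; x (λ-bound): 1; u (λ-bound): 1
use order (left to right): u, y, x, v
typing: well-typed at (Bool -> Str) -> Str
ordered: ✗ — use order u, y, x, v needs exchange
linear: ✓ — v, y, x, u: one use apiece
affine: ✓ — no duplicate uses among v, y, x, u
relevant: ✓ — every one of v, y, x, u appears
unrestricted: ✓ — type-checks ((Bool -> Str) -> Str) and nothing is barred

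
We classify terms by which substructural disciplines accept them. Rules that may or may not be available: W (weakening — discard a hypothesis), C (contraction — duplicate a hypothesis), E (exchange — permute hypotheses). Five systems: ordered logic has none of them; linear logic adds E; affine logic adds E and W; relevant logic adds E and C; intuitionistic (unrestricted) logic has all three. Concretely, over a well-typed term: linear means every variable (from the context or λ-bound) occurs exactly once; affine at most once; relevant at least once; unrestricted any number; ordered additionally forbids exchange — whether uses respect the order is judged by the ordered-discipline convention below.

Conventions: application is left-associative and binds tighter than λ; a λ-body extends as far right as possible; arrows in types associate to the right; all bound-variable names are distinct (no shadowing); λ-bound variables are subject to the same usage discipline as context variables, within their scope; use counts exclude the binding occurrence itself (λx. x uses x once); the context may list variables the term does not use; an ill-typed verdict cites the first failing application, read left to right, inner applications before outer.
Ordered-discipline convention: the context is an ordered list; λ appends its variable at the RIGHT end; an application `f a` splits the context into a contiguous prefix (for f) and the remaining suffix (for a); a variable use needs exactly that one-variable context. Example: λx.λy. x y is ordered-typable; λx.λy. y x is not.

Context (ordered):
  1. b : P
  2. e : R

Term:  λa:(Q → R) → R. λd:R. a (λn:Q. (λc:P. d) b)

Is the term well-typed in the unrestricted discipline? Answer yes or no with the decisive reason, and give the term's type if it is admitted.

yes — type-checks (((Q → R) → R) → R → R) and nothing is barred; term : ((Q → R) → R) → R → R
usage: b: 1×; e: 0×; a (λ-bound): 1×; d (λ-bound): 1×; n (λ-bound): 0×; c (λ-bound): 0×
uses in reading order: a, d, b
typing: well-typed at ((Q → R) → R) → R → R
all disciplines: ordered ✗, linear ✗, affine ✓, relevant ✗, unrestricted ✓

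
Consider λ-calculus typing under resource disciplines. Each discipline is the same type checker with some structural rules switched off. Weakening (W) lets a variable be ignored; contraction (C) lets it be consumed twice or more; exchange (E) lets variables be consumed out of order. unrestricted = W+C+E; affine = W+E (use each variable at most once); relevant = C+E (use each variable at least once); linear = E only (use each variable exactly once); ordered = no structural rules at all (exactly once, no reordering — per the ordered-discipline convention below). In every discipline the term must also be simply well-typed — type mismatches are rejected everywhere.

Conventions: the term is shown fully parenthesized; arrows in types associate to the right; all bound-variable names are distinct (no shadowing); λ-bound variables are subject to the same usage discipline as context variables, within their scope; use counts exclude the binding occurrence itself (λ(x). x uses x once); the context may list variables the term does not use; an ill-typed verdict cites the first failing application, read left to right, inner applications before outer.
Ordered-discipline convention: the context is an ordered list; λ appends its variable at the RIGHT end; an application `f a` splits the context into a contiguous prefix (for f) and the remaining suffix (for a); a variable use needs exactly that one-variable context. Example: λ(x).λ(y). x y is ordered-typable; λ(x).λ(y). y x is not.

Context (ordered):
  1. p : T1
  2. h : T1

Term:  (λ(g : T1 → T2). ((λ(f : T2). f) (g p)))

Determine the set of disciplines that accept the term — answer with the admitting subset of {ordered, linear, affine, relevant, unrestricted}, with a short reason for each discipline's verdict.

admitted in: affine, unrestricted
usage: p: 1×; h: 0×; g (bound): 1×; f (bound): 1×
order of uses: f, g, p
typing: well-typed at (T1 → T2) → T2
ordered: ✗ — needs weakening: h unused
linear: ✗ — needs weakening: h unused
affine: ✓ — none of p, h, g, f used more than once
relevant: ✗ — needs weakening: h unused
unrestricted: ✓ — type-checks ((T1 → T2) → T2) and nothing is barred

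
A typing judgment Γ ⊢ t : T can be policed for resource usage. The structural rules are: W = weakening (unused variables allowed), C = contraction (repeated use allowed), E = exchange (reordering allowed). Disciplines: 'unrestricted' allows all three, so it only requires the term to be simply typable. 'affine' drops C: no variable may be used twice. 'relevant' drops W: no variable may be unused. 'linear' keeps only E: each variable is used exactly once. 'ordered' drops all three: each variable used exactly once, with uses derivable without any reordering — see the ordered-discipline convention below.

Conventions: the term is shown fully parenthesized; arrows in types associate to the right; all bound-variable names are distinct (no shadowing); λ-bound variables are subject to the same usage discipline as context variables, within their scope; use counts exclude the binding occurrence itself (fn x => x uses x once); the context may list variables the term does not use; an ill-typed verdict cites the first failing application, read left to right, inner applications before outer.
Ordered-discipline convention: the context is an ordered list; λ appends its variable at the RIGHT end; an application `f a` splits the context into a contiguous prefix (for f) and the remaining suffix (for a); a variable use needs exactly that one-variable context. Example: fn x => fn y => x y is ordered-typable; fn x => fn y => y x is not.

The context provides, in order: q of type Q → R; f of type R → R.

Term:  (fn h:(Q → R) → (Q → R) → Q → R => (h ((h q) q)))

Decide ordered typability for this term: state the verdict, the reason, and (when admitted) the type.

no — needs contraction — q ×2, h ×2; needs weakening: f unused
usage: q: 2; f: 0; h [bound]: 2
left-to-right use order: h, h, q, q
typing: well-typed at ((Q → R) → (Q → R) → Q → R) → (Q → R) → Q → R
per-discipline verdicts: ordered ✗; linear ✗; affine ✗; relevant ✗; unrestricted ✓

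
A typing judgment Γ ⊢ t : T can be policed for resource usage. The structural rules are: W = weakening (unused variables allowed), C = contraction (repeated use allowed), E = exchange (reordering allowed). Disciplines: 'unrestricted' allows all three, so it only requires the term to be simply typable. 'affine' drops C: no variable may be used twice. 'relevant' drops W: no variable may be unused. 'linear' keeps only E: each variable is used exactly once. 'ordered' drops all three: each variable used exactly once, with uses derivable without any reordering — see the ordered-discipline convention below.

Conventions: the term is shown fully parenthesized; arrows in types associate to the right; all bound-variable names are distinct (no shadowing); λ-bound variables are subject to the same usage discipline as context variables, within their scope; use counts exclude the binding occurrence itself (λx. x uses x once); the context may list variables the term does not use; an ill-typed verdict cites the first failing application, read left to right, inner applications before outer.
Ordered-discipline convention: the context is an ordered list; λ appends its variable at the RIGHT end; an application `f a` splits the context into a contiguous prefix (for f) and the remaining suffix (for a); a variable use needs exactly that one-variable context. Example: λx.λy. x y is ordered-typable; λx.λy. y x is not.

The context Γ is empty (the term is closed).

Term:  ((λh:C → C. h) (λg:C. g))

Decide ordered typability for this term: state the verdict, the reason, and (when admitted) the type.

yes — h, g: once each, no exchange needed; term : C → C
counts: h [bound]=1, g [bound]=1
order of uses: h, g
typing: well-typed — term : C → C
all disciplines: ordered ✓, linear ✓, affine ✓, relevant ✓, unrestricted ✓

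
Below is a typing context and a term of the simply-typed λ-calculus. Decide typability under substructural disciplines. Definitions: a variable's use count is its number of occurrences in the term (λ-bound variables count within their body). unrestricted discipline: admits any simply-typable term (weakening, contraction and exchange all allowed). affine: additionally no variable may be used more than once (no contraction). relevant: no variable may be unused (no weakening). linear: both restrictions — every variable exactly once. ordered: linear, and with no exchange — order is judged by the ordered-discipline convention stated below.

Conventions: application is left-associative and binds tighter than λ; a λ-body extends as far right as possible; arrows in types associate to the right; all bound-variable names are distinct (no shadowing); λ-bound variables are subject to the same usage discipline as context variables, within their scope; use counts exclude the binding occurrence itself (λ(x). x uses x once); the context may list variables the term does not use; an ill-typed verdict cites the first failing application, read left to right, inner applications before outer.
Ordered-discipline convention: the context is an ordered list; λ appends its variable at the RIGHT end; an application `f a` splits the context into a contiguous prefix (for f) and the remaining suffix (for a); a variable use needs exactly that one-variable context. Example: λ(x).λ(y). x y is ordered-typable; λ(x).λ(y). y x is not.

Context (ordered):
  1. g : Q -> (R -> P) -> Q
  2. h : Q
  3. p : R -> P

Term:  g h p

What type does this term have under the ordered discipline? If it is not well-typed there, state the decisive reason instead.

term : Q
counts: g ×1; h ×1; p ×1
order of uses: g, h, p
typing: ✓ — Q
per-discipline verdicts: ordered ✓; linear ✓; affine ✓; relevant ✓; unrestricted ✓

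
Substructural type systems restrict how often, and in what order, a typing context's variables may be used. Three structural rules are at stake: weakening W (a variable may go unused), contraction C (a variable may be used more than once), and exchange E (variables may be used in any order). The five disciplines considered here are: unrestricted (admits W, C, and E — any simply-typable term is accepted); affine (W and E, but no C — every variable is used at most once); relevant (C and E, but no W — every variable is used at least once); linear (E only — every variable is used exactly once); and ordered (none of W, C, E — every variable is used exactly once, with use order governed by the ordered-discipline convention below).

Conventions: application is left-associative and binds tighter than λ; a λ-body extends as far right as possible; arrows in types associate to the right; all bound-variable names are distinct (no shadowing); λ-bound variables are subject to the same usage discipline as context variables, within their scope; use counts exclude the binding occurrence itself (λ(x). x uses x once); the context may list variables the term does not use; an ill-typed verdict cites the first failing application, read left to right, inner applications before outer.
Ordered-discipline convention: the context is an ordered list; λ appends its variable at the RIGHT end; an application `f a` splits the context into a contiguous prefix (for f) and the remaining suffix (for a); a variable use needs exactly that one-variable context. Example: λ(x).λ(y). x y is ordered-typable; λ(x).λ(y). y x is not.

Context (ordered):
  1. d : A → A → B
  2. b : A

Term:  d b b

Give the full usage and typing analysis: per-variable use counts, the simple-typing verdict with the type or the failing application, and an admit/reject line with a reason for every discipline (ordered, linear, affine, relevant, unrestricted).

usage: d: 1, b: 2
order of uses: d, b, b
typing: well-typed at B
ordered ✗ (repeated use of b ×2)
linear ✗ (repeated use of b ×2)
affine ✗ (repeated use of b ×2)
relevant ✓ (at least one use each (d, b))
unrestricted ✓ (well-typed at B; no restrictions here)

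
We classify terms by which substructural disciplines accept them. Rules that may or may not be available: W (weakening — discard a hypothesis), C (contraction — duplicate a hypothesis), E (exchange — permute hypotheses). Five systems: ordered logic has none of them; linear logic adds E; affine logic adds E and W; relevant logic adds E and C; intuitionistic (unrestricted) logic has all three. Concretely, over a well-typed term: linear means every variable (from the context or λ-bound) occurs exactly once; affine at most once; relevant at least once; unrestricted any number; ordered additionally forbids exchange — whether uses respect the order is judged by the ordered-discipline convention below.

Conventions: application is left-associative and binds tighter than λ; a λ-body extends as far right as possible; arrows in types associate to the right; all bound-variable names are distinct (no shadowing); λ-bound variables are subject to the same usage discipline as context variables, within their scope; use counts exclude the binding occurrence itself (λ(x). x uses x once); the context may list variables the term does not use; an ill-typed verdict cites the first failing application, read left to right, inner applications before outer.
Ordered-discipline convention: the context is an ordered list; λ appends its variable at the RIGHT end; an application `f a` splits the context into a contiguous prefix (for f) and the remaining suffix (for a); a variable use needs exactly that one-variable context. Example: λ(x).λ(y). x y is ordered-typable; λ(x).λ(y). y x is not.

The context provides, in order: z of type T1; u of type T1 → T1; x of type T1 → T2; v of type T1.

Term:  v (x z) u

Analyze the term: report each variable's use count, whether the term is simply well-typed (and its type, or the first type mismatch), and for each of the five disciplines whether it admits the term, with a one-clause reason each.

counts: z: 1×, u: 1×, x: 1×, v: 1×
order of uses: v, x, z, u
typing: ill-typed: applying a non-function (T1)
ordered: ✗ — the type mismatch rejects it
linear: ✗ — not simply typable
affine: ✗ — fails simple typing
relevant: ✗ — a type mismatch blocks all five
unrestricted: ✗ — the type mismatch rejects it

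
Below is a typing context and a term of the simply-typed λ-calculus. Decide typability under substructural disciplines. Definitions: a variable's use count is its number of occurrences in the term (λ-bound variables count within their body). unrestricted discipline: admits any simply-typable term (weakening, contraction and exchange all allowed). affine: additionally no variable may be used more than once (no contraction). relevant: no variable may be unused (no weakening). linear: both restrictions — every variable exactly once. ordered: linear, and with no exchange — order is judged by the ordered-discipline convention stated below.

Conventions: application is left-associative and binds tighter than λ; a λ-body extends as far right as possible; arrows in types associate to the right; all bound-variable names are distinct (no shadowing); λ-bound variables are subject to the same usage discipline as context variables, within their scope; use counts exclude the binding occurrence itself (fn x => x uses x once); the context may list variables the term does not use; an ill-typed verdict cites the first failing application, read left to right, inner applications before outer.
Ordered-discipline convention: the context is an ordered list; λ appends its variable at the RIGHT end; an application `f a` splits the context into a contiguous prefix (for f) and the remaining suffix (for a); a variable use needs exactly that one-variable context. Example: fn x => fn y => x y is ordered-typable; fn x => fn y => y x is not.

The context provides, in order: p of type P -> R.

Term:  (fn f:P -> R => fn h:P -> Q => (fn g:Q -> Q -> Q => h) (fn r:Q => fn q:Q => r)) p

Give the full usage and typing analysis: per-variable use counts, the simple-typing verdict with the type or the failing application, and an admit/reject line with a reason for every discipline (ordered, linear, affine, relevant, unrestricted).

variable uses: p: 1×; f (bound): 0×; h (bound): 1×; g (bound): 0×; r (bound): 1×; q (bound): 0×
order of uses: h, r, p
typing: well-typed — term : (P -> Q) -> P -> Q
ordered: ✗, f, g, q never used (weakening)
linear: ✗, f, g, q never used (weakening)
affine: ✓, none of p, f, h, g, r, q used more than once
relevant: ✗, f, g, q never used (weakening)
unrestricted: ✓, type-checks ((P -> Q) -> P -> Q) and nothing is barred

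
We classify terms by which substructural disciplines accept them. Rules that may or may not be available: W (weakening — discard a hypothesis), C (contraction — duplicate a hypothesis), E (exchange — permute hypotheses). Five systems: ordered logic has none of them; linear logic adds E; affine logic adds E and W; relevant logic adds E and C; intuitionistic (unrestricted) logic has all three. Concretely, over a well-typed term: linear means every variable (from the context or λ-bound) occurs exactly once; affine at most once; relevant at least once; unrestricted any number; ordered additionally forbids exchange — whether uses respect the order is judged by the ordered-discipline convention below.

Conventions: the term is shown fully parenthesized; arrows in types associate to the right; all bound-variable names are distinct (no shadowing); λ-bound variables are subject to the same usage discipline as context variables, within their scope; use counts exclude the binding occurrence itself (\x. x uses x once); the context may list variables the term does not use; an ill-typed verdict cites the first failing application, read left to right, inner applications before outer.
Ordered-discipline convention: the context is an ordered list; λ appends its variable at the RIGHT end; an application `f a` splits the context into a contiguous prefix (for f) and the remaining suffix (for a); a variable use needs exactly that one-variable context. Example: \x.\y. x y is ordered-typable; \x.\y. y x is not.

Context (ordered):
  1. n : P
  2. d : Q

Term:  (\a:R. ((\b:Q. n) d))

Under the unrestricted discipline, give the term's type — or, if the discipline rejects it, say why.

term : R → P
variable uses: n=1, d=1, a (λ-bound)=0, b (λ-bound)=0
uses in reading order: n, d
typing: the term checks, with type R → P
per-discipline verdicts: ordered ✗ | linear ✗ | affine ✓ | relevant ✗ | unrestricted ✓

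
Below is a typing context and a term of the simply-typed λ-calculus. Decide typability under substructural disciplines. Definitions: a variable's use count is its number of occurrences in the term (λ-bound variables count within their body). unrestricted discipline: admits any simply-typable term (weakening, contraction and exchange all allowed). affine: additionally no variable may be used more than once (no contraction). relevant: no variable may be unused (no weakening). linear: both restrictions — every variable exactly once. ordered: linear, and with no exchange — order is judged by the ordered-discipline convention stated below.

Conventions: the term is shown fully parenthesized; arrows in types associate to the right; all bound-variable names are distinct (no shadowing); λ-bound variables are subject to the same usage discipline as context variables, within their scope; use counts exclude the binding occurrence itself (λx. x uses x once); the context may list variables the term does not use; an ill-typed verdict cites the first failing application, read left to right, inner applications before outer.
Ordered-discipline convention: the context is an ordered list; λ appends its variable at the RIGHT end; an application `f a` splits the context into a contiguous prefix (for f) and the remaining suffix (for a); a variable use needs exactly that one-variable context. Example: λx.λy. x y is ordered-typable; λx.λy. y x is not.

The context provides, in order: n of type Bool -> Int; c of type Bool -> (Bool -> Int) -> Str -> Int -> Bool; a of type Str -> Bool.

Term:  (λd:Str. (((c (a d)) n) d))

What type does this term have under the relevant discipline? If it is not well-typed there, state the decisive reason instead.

term : Str -> Int -> Bool
counts: n ×1; c ×1; a ×1; d (bound) ×2
left-to-right use order: c, a, d, n, d
typing: well-typed at Str -> Int -> Bool
across the five disciplines: ordered ✗ · linear ✗ · affine ✗ · relevant ✓ · unrestricted ✓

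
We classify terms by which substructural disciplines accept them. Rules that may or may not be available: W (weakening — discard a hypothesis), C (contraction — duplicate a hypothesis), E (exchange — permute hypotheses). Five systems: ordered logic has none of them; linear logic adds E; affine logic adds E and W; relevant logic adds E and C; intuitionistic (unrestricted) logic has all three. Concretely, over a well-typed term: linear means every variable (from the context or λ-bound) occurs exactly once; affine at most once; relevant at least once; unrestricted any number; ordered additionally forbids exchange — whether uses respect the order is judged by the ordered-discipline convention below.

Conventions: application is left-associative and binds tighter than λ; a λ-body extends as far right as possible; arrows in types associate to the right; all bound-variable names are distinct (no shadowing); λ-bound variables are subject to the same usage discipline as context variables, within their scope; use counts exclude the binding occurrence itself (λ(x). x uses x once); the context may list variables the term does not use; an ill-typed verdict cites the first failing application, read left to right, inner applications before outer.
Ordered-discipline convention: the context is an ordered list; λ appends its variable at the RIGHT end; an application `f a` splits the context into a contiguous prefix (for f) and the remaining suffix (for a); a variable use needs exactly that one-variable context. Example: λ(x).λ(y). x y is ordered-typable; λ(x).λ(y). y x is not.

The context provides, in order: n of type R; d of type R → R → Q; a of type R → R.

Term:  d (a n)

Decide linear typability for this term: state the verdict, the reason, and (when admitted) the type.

yes — single use per variable (n, d, a); term : R → Q
use counts: n ×1, d ×1, a ×1
left-to-right use order: d, a, n
typing: the term checks, with type R → Q
per-discipline verdicts: ordered ✗ · linear ✓ · affine ✓ · relevant ✓ · unrestricted ✓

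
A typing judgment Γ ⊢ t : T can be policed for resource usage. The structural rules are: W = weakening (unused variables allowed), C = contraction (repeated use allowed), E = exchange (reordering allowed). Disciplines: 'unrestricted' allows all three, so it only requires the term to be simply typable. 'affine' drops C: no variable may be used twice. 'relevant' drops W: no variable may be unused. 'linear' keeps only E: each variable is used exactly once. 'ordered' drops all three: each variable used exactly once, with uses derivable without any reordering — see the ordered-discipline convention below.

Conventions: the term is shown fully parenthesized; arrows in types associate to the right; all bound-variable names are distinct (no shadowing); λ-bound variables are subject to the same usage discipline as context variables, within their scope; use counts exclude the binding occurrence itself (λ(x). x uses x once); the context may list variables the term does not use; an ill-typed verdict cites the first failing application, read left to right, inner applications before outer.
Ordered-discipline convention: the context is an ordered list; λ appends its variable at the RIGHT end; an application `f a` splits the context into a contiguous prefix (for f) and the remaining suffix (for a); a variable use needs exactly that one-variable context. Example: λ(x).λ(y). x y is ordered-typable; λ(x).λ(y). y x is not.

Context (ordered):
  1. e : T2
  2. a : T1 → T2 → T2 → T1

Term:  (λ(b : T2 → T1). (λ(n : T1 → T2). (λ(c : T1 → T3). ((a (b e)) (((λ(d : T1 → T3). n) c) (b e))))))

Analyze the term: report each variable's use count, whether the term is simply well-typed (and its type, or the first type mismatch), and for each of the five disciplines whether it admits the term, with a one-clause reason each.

use counts: e: 2; a: 1; b [bound]: 2; n [bound]: 1; c [bound]: 1; d [bound]: 0
use order (left to right): a, b, e, n, c, b, e
typing: well-typed — term : (T2 → T1) → (T1 → T2) → (T1 → T3) → T2 → T1
ordered ✗ (uses contraction: e ×2, b ×2; unused: d — weakening required)
linear ✗ (uses contraction: e ×2, b ×2; unused: d — weakening required)
affine ✗ (uses contraction: e ×2, b ×2)
relevant ✗ (unused: d — weakening required)
unrestricted ✓ (well-typed at (T2 → T1) → (T1 → T2) → (T1 → T3) → T2 → T1; no restrictions here)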